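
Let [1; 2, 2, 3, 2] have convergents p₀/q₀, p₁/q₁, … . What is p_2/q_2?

7/5

Using pₖ = aₖpₖ₋₁ + pₖ₋₂, qₖ = aₖqₖ₋₁ + qₖ₋₂ (with p₋₁=1, p₋₂=0, q₋₁=0, q₋₂=1):
  k=0: a=1, p=1, q=1
  k=1: a=2, p=3, q=2
  k=2: a=2, p=7, q=5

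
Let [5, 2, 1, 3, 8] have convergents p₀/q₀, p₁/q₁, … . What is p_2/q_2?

Using pₖ = aₖpₖ₋₁ + pₖ₋₂, qₖ = aₖqₖ₋₁ + qₖ₋₂ (with p₋₁=1, p₋₂=0, q₋₁=0, q₋₂=1):
  k=0: a=5, p=5, q=1
  k=1: a=2, p=11, q=2
  k=2: a=1, p=16, q=3

16/3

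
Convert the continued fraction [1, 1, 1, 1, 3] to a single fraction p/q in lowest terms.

18/11

Using pₖ = aₖpₖ₋₁ + pₖ₋₂ and qₖ = aₖqₖ₋₁ + qₖ₋₂:
  k=0: a=1, p=1, q=1
  k=1: a=1, p=2, q=1
  k=2: a=1, p=3, q=2
  k=3: a=1, p=5, q=3
  k=4: a=3, p=18, q=11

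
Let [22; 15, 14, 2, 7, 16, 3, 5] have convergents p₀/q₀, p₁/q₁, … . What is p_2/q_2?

Using pₖ = aₖpₖ₋₁ + pₖ₋₂, qₖ = aₖqₖ₋₁ + qₖ₋₂ (with p₋₁=1, p₋₂=0, q₋₁=0, q₋₂=1):
  k=0: a=22, p=22, q=1
  k=1: a=15, p=331, q=15
  k=2: a=14, p=4656, q=211

4656/211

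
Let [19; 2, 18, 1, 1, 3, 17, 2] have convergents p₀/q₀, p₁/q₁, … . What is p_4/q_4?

1481/76

Using pₖ = aₖpₖ₋₁ + pₖ₋₂, qₖ = aₖqₖ₋₁ + qₖ₋₂ (with p₋₁=1, p₋₂=0, q₋₁=0, q₋₂=1):
  k=0: a=19, p=19, q=1
  k=1: a=2, p=39, q=2
  k=2: a=18, p=721, q=37
  k=3: a=1, p=760, q=39
  k=4: a=1, p=1481, q=76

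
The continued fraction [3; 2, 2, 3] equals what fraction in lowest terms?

Fold from the inside: start with 3/1.
  2 + 1/3 = 7/3
  2 + 3/7 = 17/7
  3 + 7/17 = 58/17

58/17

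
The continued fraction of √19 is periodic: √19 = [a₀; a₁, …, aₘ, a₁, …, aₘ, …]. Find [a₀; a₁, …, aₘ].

[4; 2, 1, 3, 1, 2, 8]

a₀ = ⌊√19⌋ = 4.
With m₀=0, d₀=1 and mₖ₊₁ = dₖaₖ − mₖ, dₖ₊₁ = (n − mₖ₊₁²)/dₖ, aₖ₊₁ = ⌊(a₀+mₖ₊₁)/dₖ₊₁⌋:
  k=1: m=4, d=3, a=2
  k=2: m=2, d=5, a=1
  k=3: m=3, d=2, a=3
  k=4: m=3, d=5, a=1
  k=5: m=2, d=3, a=2
  k=6: m=4, d=1, a=8
d=1 and a=2a₀=8 at k=6, so the next step gives (m, d) = (4, 3) again — its k=1 value — and the period has length 6.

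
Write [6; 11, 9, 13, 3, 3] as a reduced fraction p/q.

81667/13410

Using pₖ = aₖpₖ₋₁ + pₖ₋₂ and qₖ = aₖqₖ₋₁ + qₖ₋₂:
  k=0: a=6, p=6, q=1
  k=1: a=11, p=67, q=11
  k=2: a=9, p=609, q=100
  k=3: a=13, p=7984, q=1311
  k=4: a=3, p=24561, q=4033
  k=5: a=3, p=81667, q=13410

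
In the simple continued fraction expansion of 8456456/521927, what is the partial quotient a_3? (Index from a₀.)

16

8456456 = 16·521927 + 105624   →  a_0 = 16
521927 = 4·105624 + 99431   →  a_1 = 4
105624 = 1·99431 + 6193   →  a_2 = 1
99431 = 16·6193 + 343   →  a_3 = 16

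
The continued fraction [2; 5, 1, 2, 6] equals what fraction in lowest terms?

Fold from the inside: start with 6/1.
  2 + 1/6 = 13/6
  1 + 6/13 = 19/13
  5 + 13/19 = 108/19
  2 + 19/108 = 235/108

235/108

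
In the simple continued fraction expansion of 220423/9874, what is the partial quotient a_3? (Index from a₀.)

220423 = 22·9874 + 3195   →  a_0 = 22
9874 = 3·3195 + 289   →  a_1 = 3
3195 = 11·289 + 16   →  a_2 = 11
289 = 18·16 + 1   →  a_3 = 18

18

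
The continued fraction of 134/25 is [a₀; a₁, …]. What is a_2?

134 = 5·25 + 9   →  a_0 = 5
25 = 2·9 + 7   →  a_1 = 2
9 = 1·7 + 2   →  a_2 = 1

1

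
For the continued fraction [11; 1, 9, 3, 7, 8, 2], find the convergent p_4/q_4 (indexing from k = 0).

Using pₖ = aₖpₖ₋₁ + pₖ₋₂, qₖ = aₖqₖ₋₁ + qₖ₋₂ (with p₋₁=1, p₋₂=0, q₋₁=0, q₋₂=1):
  k=0: a=11, p=11, q=1
  k=1: a=1, p=12, q=1
  k=2: a=9, p=119, q=10
  k=3: a=3, p=369, q=31
  k=4: a=7, p=2702, q=227

2702/227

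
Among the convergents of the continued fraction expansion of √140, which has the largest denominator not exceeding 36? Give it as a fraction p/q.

√140 = [11; 1, 4, 1, 22, …] (period length 4).
Convergents:
  p_0/q_0 = 11/1
  p_1/q_1 = 12/1
  p_2/q_2 = 59/5
  p_3/q_3 = 71/6
  p_4/q_4 = 1621/137
q_3 = 6 ≤ 36 < 137 = q_4, so the answer is 71/6.

71/6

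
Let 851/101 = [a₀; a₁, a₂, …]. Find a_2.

851 = 8·101 + 43   →  a_0 = 8
101 = 2·43 + 15   →  a_1 = 2
43 = 2·15 + 13   →  a_2 = 2

2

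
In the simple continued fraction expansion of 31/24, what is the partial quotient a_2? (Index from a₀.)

31 = 1·24 + 7   →  a_0 = 1
24 = 3·7 + 3   →  a_1 = 3
7 = 2·3 + 1   →  a_2 = 2

2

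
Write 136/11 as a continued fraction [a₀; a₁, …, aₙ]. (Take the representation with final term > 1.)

136 = 12*11 + 4
11 = 2*4 + 3
4 = 1*3 + 1
3 = 3*1 + 0  (stop)
So 136/11 = [12; 2, 1, 3].

[12; 2, 1, 3]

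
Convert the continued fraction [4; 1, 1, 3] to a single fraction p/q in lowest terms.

32/7

Using pₖ = aₖpₖ₋₁ + pₖ₋₂ and qₖ = aₖqₖ₋₁ + qₖ₋₂:
  k=0: a=4, p=4, q=1
  k=1: a=1, p=5, q=1
  k=2: a=1, p=9, q=2
  k=3: a=3, p=32, q=7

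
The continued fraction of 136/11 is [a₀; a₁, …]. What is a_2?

1

136 = 12·11 + 4   →  a_0 = 12
11 = 2·4 + 3   →  a_1 = 2
4 = 1·3 + 1   →  a_2 = 1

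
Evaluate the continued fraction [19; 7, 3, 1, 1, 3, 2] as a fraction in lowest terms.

Fold from the inside: start with 2/1.
  3 + 1/2 = 7/2
  1 + 2/7 = 9/7
  1 + 7/9 = 16/9
  3 + 9/16 = 57/16
  7 + 16/57 = 415/57
  19 + 57/415 = 7942/415

7942/415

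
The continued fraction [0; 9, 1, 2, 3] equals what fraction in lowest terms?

Using pₖ = aₖpₖ₋₁ + pₖ₋₂ and qₖ = aₖqₖ₋₁ + qₖ₋₂:
  k=0: a=0, p=0, q=1
  k=1: a=9, p=1, q=9
  k=2: a=1, p=1, q=10
  k=3: a=2, p=3, q=29
  k=4: a=3, p=10, q=97

10/97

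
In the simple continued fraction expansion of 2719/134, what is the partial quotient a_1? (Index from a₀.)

3

2719 = 20·134 + 39   →  a_0 = 20
134 = 3·39 + 17   →  a_1 = 3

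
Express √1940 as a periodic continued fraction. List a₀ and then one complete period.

[44; 22, 88]

a₀ = ⌊√1940⌋ = 44.
With m₀=0, d₀=1 and mₖ₊₁ = dₖaₖ − mₖ, dₖ₊₁ = (n − mₖ₊₁²)/dₖ, aₖ₊₁ = ⌊(a₀+mₖ₊₁)/dₖ₊₁⌋:
  k=1: m=44, d=4, a=22
  k=2: m=44, d=1, a=88
d=1 and a=2a₀=88 at k=2, so the next step gives (m, d) = (44, 4) again — its k=1 value — and the period has length 2.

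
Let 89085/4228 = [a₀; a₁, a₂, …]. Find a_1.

14

89085 = 21·4228 + 297   →  a_0 = 21
4228 = 14·297 + 70   →  a_1 = 14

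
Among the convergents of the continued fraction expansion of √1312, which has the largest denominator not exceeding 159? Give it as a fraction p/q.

√1312 = [36; 4, 1, 1, 17, 1, 1, 4, 72, …] (period length 8).
Convergents:
  p_0/q_0 = 36/1
  p_1/q_1 = 145/4
  p_2/q_2 = 181/5
  p_3/q_3 = 326/9
  p_4/q_4 = 5723/158
  p_5/q_5 = 6049/167
q_4 = 158 ≤ 159 < 167 = q_5, so the answer is 5723/158.

5723/158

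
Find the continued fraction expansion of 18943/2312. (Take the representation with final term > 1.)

18943 = 8·2312 + 447
2312 = 5·447 + 77
447 = 5·77 + 62
77 = 1·62 + 15
62 = 4·15 + 2
15 = 7·2 + 1
2 = 2·1 + 0  (stop)
So 18943/2312 = [8; 5, 5, 1, 4, 7, 2].

[8; 5, 5, 1, 4, 7, 2]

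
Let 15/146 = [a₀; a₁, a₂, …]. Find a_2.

15 = 0·146 + 15   →  a_0 = 0
146 = 9·15 + 11   →  a_1 = 9
15 = 1·11 + 4   →  a_2 = 1

1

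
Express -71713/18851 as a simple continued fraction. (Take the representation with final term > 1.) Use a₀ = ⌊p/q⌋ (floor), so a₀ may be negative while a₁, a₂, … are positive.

[-4; 5, 9, 3, 8, 2, 7]

-71713 = -4·18851 + 3691
18851 = 5·3691 + 396
3691 = 9·396 + 127
396 = 3·127 + 15
127 = 8·15 + 7
15 = 2·7 + 1
7 = 7·1 + 0  (stop)
So -71713/18851 = [-4; 5, 9, 3, 8, 2, 7].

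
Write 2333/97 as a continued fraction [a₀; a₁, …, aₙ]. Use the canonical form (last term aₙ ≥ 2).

2333 = 24·97 + 5
97 = 19·5 + 2
5 = 2·2 + 1
2 = 2·1 + 0  (stop)
So 2333/97 = [24; 19, 2, 2].

[24; 19, 2, 2]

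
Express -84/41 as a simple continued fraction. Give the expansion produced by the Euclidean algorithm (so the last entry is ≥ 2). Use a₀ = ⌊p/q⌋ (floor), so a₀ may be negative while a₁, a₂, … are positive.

[-3; 1, 19, 2]

-84 = -3×41 + 39
41 = 1×39 + 2
39 = 19×2 + 1
2 = 2×1 + 0  (stop)
So -84/41 = [-3; 1, 19, 2].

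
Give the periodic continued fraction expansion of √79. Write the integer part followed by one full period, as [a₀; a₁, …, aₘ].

a₀ = ⌊√79⌋ = 8.
With m₀=0, d₀=1 and mₖ₊₁ = dₖaₖ − mₖ, dₖ₊₁ = (n − mₖ₊₁²)/dₖ, aₖ₊₁ = ⌊(a₀+mₖ₊₁)/dₖ₊₁⌋:
  k=1: m=8, d=15, a=1
  k=2: m=7, d=2, a=7
  k=3: m=7, d=15, a=1
  k=4: m=8, d=1, a=16
d=1 and a=2a₀=16 at k=4, so the next step gives (m, d) = (8, 15) again — its k=1 value — and the period has length 4.

[8; 1, 7, 1, 16]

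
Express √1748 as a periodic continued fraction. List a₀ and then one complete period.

a₀ = ⌊√1748⌋ = 41.
With m₀=0, d₀=1 and mₖ₊₁ = dₖaₖ − mₖ, dₖ₊₁ = (n − mₖ₊₁²)/dₖ, aₖ₊₁ = ⌊(a₀+mₖ₊₁)/dₖ₊₁⌋:
  k=1: m=41, d=67, a=1
  k=2: m=26, d=16, a=4
  k=3: m=38, d=19, a=4
  k=4: m=38, d=16, a=4
  k=5: m=26, d=67, a=1
  k=6: m=41, d=1, a=82
d=1 and a=2a₀=82 at k=6, so the next step gives (m, d) = (41, 67) again — its k=1 value — and the period has length 6.

[41; 1, 4, 4, 4, 1, 82]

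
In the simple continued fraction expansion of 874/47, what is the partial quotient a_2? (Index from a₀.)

1

874 = 18·47 + 28   →  a_0 = 18
47 = 1·28 + 19   →  a_1 = 1
28 = 1·19 + 9   →  a_2 = 1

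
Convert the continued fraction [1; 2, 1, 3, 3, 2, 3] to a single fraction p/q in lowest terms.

388/285

Using pₖ = aₖpₖ₋₁ + pₖ₋₂ and qₖ = aₖqₖ₋₁ + qₖ₋₂:
  k=0: a=1, p=1, q=1
  k=1: a=2, p=3, q=2
  k=2: a=1, p=4, q=3
  k=3: a=3, p=15, q=11
  k=4: a=3, p=49, q=36
  k=5: a=2, p=113, q=83
  k=6: a=3, p=388, q=285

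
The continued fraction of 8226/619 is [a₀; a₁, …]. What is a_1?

8226 = 13·619 + 179   →  a_0 = 13
619 = 3·179 + 82   →  a_1 = 3

3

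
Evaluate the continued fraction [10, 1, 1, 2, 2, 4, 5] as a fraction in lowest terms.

2932/277

Using pₖ = aₖpₖ₋₁ + pₖ₋₂ and qₖ = aₖqₖ₋₁ + qₖ₋₂:
  k=0: a=10, p=10, q=1
  k=1: a=1, p=11, q=1
  k=2: a=1, p=21, q=2
  k=3: a=2, p=53, q=5
  k=4: a=2, p=127, q=12
  k=5: a=4, p=561, q=53
  k=6: a=5, p=2932, q=277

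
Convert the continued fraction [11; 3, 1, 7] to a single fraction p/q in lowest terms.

349/31

Fold from the inside: start with 7/1.
  1 + 1/7 = 8/7
  3 + 7/8 = 31/8
  11 + 8/31 = 349/31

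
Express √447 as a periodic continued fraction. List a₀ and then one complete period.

[21; 7, 42]

a₀ = ⌊√447⌋ = 21.
With m₀=0, d₀=1 and mₖ₊₁ = dₖaₖ − mₖ, dₖ₊₁ = (n − mₖ₊₁²)/dₖ, aₖ₊₁ = ⌊(a₀+mₖ₊₁)/dₖ₊₁⌋:
  k=1: m=21, d=6, a=7
  k=2: m=21, d=1, a=42
d=1 and a=2a₀=42 at k=2, so the next step gives (m, d) = (21, 6) again — its k=1 value — and the period has length 2.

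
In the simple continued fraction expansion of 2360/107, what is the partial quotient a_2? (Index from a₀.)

2360 = 22·107 + 6   →  a_0 = 22
107 = 17·6 + 5   →  a_1 = 17
6 = 1·5 + 1   →  a_2 = 1

1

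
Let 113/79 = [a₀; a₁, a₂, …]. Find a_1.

113 = 1·79 + 34   →  a_0 = 1
79 = 2·34 + 11   →  a_1 = 2

2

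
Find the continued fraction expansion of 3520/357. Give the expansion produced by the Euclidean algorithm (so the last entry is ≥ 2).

[9; 1, 6, 7, 7]

3520 = 9·357 + 307
357 = 1·307 + 50
307 = 6·50 + 7
50 = 7·7 + 1
7 = 7·1 + 0  (stop)
So 3520/357 = [9; 1, 6, 7, 7].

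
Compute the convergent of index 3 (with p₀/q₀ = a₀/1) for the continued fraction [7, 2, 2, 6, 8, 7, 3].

Using pₖ = aₖpₖ₋₁ + pₖ₋₂, qₖ = aₖqₖ₋₁ + qₖ₋₂ (with p₋₁=1, p₋₂=0, q₋₁=0, q₋₂=1):
  k=0: a=7, p=7, q=1
  k=1: a=2, p=15, q=2
  k=2: a=2, p=37, q=5
  k=3: a=6, p=237, q=32

237/32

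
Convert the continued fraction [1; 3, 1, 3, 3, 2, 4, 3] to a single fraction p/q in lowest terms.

2045/1616

Fold from the inside: start with 3/1.
  4 + 1/3 = 13/3
  2 + 3/13 = 29/13
  3 + 13/29 = 100/29
  3 + 29/100 = 329/100
  1 + 100/329 = 429/329
  3 + 329/429 = 1616/429
  1 + 429/1616 = 2045/1616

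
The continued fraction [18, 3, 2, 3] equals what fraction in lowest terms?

439/24

Using pₖ = aₖpₖ₋₁ + pₖ₋₂ and qₖ = aₖqₖ₋₁ + qₖ₋₂:
  k=0: a=18, p=18, q=1
  k=1: a=3, p=55, q=3
  k=2: a=2, p=128, q=7
  k=3: a=3, p=439, q=24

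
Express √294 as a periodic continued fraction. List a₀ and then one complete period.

a₀ = ⌊√294⌋ = 17.
With m₀=0, d₀=1 and mₖ₊₁ = dₖaₖ − mₖ, dₖ₊₁ = (n − mₖ₊₁²)/dₖ, aₖ₊₁ = ⌊(a₀+mₖ₊₁)/dₖ₊₁⌋:
  k=1: m=17, d=5, a=6
  k=2: m=13, d=25, a=1
  k=3: m=12, d=6, a=4
  k=4: m=12, d=25, a=1
  k=5: m=13, d=5, a=6
  k=6: m=17, d=1, a=34
d=1 and a=2a₀=34 at k=6, so the next step gives (m, d) = (17, 5) again — its k=1 value — and the period has length 6.

[17; 6, 1, 4, 1, 6, 34]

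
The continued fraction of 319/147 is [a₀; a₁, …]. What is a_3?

319 = 2·147 + 25   →  a_0 = 2
147 = 5·25 + 22   →  a_1 = 5
25 = 1·22 + 3   →  a_2 = 1
22 = 7·3 + 1   →  a_3 = 7

7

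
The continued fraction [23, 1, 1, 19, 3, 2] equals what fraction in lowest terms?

6513/277

Fold from the inside: start with 2/1.
  3 + 1/2 = 7/2
  19 + 2/7 = 135/7
  1 + 7/135 = 142/135
  1 + 135/142 = 277/142
  23 + 142/277 = 6513/277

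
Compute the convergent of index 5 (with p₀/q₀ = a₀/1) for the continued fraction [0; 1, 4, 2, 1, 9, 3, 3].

Using pₖ = aₖpₖ₋₁ + pₖ₋₂, qₖ = aₖqₖ₋₁ + qₖ₋₂ (with p₋₁=1, p₋₂=0, q₋₁=0, q₋₂=1):
  k=0: a=0, p=0, q=1
  k=1: a=1, p=1, q=1
  k=2: a=4, p=4, q=5
  k=3: a=2, p=9, q=11
  k=4: a=1, p=13, q=16
  k=5: a=9, p=126, q=155

126/155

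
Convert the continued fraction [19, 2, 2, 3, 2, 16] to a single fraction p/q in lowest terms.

12442/641

Fold from the inside: start with 16/1.
  2 + 1/16 = 33/16
  3 + 16/33 = 115/33
  2 + 33/115 = 263/115
  2 + 115/263 = 641/263
  19 + 263/641 = 12442/641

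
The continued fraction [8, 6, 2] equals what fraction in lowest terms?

Fold from the inside: start with 2/1.
  6 + 1/2 = 13/2
  8 + 2/13 = 106/13

106/13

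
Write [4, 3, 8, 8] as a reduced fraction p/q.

Using pₖ = aₖpₖ₋₁ + pₖ₋₂ and qₖ = aₖqₖ₋₁ + qₖ₋₂:
  k=0: a=4, p=4, q=1
  k=1: a=3, p=13, q=3
  k=2: a=8, p=108, q=25
  k=3: a=8, p=877, q=203

877/203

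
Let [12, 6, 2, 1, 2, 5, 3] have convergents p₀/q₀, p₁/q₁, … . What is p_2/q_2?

158/13

Using pₖ = aₖpₖ₋₁ + pₖ₋₂, qₖ = aₖqₖ₋₁ + qₖ₋₂ (with p₋₁=1, p₋₂=0, q₋₁=0, q₋₂=1):
  k=0: a=12, p=12, q=1
  k=1: a=6, p=73, q=6
  k=2: a=2, p=158, q=13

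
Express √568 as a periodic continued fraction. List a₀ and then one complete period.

a₀ = ⌊√568⌋ = 23.

[23; 1, 4, 1, 46]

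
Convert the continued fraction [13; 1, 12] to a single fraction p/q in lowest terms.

Using pₖ = aₖpₖ₋₁ + pₖ₋₂ and qₖ = aₖqₖ₋₁ + qₖ₋₂:
  k=0: a=13, p=13, q=1
  k=1: a=1, p=14, q=1
  k=2: a=12, p=181, q=13

181/13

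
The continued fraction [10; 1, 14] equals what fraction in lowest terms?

164/15

Using pₖ = aₖpₖ₋₁ + pₖ₋₂ and qₖ = aₖqₖ₋₁ + qₖ₋₂:
  k=0: a=10, p=10, q=1
  k=1: a=1, p=11, q=1
  k=2: a=14, p=164, q=15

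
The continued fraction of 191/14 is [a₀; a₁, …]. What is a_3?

191 = 13·14 + 9   →  a_0 = 13
14 = 1·9 + 5   →  a_1 = 1
9 = 1·5 + 4   →  a_2 = 1
5 = 1·4 + 1   →  a_3 = 1

1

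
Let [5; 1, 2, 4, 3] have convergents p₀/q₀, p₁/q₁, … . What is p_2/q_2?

17/3

Using pₖ = aₖpₖ₋₁ + pₖ₋₂, qₖ = aₖqₖ₋₁ + qₖ₋₂ (with p₋₁=1, p₋₂=0, q₋₁=0, q₋₂=1):
  k=0: a=5, p=5, q=1
  k=1: a=1, p=6, q=1
  k=2: a=2, p=17, q=3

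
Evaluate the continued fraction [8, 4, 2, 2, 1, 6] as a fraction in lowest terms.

1711/208

Fold from the inside: start with 6/1.
  1 + 1/6 = 7/6
  2 + 6/7 = 20/7
  2 + 7/20 = 47/20
  4 + 20/47 = 208/47
  8 + 47/208 = 1711/208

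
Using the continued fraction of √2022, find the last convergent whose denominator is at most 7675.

√2022 = [44; 1, 28, 1, 88, …] (period length 4).
Convergents:
  p_0/q_0 = 44/1
  p_1/q_1 = 45/1
  p_2/q_2 = 1304/29
  p_3/q_3 = 1349/30
  p_4/q_4 = 120016/2669
  p_5/q_5 = 121365/2699
  p_6/q_6 = 3518236/78241
q_5 = 2699 ≤ 7675 < 78241 = q_6, so the answer is 121365/2699.

121365/2699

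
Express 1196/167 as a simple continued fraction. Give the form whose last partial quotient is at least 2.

1196 = 7×167 + 27
167 = 6×27 + 5
27 = 5×5 + 2
5 = 2×2 + 1
2 = 2×1 + 0  (stop)
So 1196/167 = [7; 6, 5, 2, 2].

[7; 6, 5, 2, 2]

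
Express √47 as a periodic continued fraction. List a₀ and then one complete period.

[6; 1, 5, 1, 12]

a₀ = ⌊√47⌋ = 6.
With m₀=0, d₀=1 and mₖ₊₁ = dₖaₖ − mₖ, dₖ₊₁ = (n − mₖ₊₁²)/dₖ, aₖ₊₁ = ⌊(a₀+mₖ₊₁)/dₖ₊₁⌋:
  k=1: m=6, d=11, a=1
  k=2: m=5, d=2, a=5
  k=3: m=5, d=11, a=1
  k=4: m=6, d=1, a=12
d=1 and a=2a₀=12 at k=4, so the next step gives (m, d) = (6, 11) again — its k=1 value — and the period has length 4.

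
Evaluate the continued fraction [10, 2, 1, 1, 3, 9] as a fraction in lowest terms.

1735/167

Fold from the inside: start with 9/1.
  3 + 1/9 = 28/9
  1 + 9/28 = 37/28
  1 + 28/37 = 65/37
  2 + 37/65 = 167/65
  10 + 65/167 = 1735/167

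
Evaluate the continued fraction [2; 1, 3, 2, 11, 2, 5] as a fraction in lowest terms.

Using pₖ = aₖpₖ₋₁ + pₖ₋₂ and qₖ = aₖqₖ₋₁ + qₖ₋₂:
  k=0: a=2, p=2, q=1
  k=1: a=1, p=3, q=1
  k=2: a=3, p=11, q=4
  k=3: a=2, p=25, q=9
  k=4: a=11, p=286, q=103
  k=5: a=2, p=597, q=215
  k=6: a=5, p=3271, q=1178

3271/1178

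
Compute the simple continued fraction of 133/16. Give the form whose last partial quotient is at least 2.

[8; 3, 5]

133 = 8*16 + 5
16 = 3*5 + 1
5 = 5*1 + 0  (stop)
So 133/16 = [8; 3, 5].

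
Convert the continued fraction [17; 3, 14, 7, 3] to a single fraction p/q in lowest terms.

16546/955

Fold from the inside: start with 3/1.
  7 + 1/3 = 22/3
  14 + 3/22 = 311/22
  3 + 22/311 = 955/311
  17 + 311/955 = 16546/955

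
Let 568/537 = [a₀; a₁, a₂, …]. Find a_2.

3

568 = 1·537 + 31   →  a_0 = 1
537 = 17·31 + 10   →  a_1 = 17
31 = 3·10 + 1   →  a_2 = 3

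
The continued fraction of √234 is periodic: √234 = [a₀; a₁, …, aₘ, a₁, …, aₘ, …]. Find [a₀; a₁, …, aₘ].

a₀ = ⌊√234⌋ = 15.
With m₀=0, d₀=1 and mₖ₊₁ = dₖaₖ − mₖ, dₖ₊₁ = (n − mₖ₊₁²)/dₖ, aₖ₊₁ = ⌊(a₀+mₖ₊₁)/dₖ₊₁⌋:
  k=1: m=15, d=9, a=3
  k=2: m=12, d=10, a=2
  k=3: m=8, d=17, a=1
  k=4: m=9, d=9, a=2
  k=5: m=9, d=17, a=1
  k=6: m=8, d=10, a=2
  k=7: m=12, d=9, a=3
  k=8: m=15, d=1, a=30
d=1 and a=2a₀=30 at k=8, so the next step gives (m, d) = (15, 9) again — its k=1 value — and the period has length 8.

[15; 3, 2, 1, 2, 1, 2, 3, 30]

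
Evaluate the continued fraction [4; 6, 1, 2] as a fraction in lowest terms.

83/20

Fold from the inside: start with 2/1.
  1 + 1/2 = 3/2
  6 + 2/3 = 20/3
  4 + 3/20 = 83/20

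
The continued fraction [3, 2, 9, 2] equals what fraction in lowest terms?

139/40

Using pₖ = aₖpₖ₋₁ + pₖ₋₂ and qₖ = aₖqₖ₋₁ + qₖ₋₂:
  k=0: a=3, p=3, q=1
  k=1: a=2, p=7, q=2
  k=2: a=9, p=66, q=19
  k=3: a=2, p=139, q=40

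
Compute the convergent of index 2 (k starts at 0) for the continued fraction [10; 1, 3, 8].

43/4

Using pₖ = aₖpₖ₋₁ + pₖ₋₂, qₖ = aₖqₖ₋₁ + qₖ₋₂ (with p₋₁=1, p₋₂=0, q₋₁=0, q₋₂=1):
  k=0: a=10, p=10, q=1
  k=1: a=1, p=11, q=1
  k=2: a=3, p=43, q=4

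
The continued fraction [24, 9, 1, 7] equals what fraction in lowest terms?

1904/79

Fold from the inside: start with 7/1.
  1 + 1/7 = 8/7
  9 + 7/8 = 79/8
  24 + 8/79 = 1904/79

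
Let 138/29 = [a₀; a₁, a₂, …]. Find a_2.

3

138 = 4·29 + 22   →  a_0 = 4
29 = 1·22 + 7   →  a_1 = 1
22 = 3·7 + 1   →  a_2 = 3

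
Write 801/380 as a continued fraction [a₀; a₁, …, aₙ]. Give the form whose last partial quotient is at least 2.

[2; 9, 3, 1, 2, 1, 2]

801 = 2×380 + 41
380 = 9×41 + 11
41 = 3×11 + 8
11 = 1×8 + 3
8 = 2×3 + 2
3 = 1×2 + 1
2 = 2×1 + 0  (stop)
So 801/380 = [2; 9, 3, 1, 2, 1, 2].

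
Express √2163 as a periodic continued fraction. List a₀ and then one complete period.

a₀ = ⌊√2163⌋ = 46.
With m₀=0, d₀=1 and mₖ₊₁ = dₖaₖ − mₖ, dₖ₊₁ = (n − mₖ₊₁²)/dₖ, aₖ₊₁ = ⌊(a₀+mₖ₊₁)/dₖ₊₁⌋:
  k=1: m=46, d=47, a=1
  k=2: m=1, d=46, a=1
  k=3: m=45, d=3, a=30
  k=4: m=45, d=46, a=1
  k=5: m=1, d=47, a=1
  k=6: m=46, d=1, a=92
d=1 and a=2a₀=92 at k=6, so the next step gives (m, d) = (46, 47) again — its k=1 value — and the period has length 6.

[46; 1, 1, 30, 1, 1, 92]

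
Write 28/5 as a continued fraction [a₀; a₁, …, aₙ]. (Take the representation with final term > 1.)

28 = 5*5 + 3
5 = 1*3 + 2
3 = 1*2 + 1
2 = 2*1 + 0  (stop)
So 28/5 = [5; 1, 1, 2].

[5; 1, 1, 2]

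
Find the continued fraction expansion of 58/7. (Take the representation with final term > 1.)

58 = 8·7 + 2
7 = 3·2 + 1
2 = 2·1 + 0  (stop)
So 58/7 = [8; 3, 2].

[8; 3, 2]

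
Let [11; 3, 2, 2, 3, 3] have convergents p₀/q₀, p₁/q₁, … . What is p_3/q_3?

192/17

Using pₖ = aₖpₖ₋₁ + pₖ₋₂, qₖ = aₖqₖ₋₁ + qₖ₋₂ (with p₋₁=1, p₋₂=0, q₋₁=0, q₋₂=1):
  k=0: a=11, p=11, q=1
  k=1: a=3, p=34, q=3
  k=2: a=2, p=79, q=7
  k=3: a=2, p=192, q=17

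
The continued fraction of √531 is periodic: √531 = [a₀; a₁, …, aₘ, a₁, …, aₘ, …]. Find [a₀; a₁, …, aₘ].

[23; 23, 46]

a₀ = ⌊√531⌋ = 23.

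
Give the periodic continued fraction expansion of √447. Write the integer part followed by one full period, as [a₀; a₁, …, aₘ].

[21; 7, 42]

a₀ = ⌊√447⌋ = 21.
With m₀=0, d₀=1 and mₖ₊₁ = dₖaₖ − mₖ, dₖ₊₁ = (n − mₖ₊₁²)/dₖ, aₖ₊₁ = ⌊(a₀+mₖ₊₁)/dₖ₊₁⌋:
  k=1: m=21, d=6, a=7
  k=2: m=21, d=1, a=42
d=1 and a=2a₀=42 at k=2, so the next step gives (m, d) = (21, 6) again — its k=1 value — and the period has length 2.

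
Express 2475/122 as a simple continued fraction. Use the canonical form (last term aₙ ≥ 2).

[20; 3, 2, 17]

2475 = 20×122 + 35
122 = 3×35 + 17
35 = 2×17 + 1
17 = 17×1 + 0  (stop)
So 2475/122 = [20; 3, 2, 17].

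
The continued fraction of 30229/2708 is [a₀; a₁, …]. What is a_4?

30229 = 11·2708 + 441   →  a_0 = 11
2708 = 6·441 + 62   →  a_1 = 6
441 = 7·62 + 7   →  a_2 = 7
62 = 8·7 + 6   →  a_3 = 8
7 = 1·6 + 1   →  a_4 = 1

1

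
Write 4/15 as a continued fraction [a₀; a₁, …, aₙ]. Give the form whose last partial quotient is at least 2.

[0; 3, 1, 3]

4 = 0×15 + 4
15 = 3×4 + 3
4 = 1×3 + 1
3 = 3×1 + 0  (stop)
So 4/15 = [0; 3, 1, 3].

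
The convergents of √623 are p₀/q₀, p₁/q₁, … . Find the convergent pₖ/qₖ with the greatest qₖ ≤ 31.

√623 = [24; 1, 23, 1, 48, …] (period length 4).
Convergents:
  p_0/q_0 = 24/1
  p_1/q_1 = 25/1
  p_2/q_2 = 599/24
  p_3/q_3 = 624/25
  p_4/q_4 = 30551/1224
q_3 = 25 ≤ 31 < 1224 = q_4, so the answer is 624/25.

624/25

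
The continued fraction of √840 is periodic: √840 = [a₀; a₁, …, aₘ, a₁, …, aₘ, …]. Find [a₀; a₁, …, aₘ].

a₀ = ⌊√840⌋ = 28.
With m₀=0, d₀=1 and mₖ₊₁ = dₖaₖ − mₖ, dₖ₊₁ = (n − mₖ₊₁²)/dₖ, aₖ₊₁ = ⌊(a₀+mₖ₊₁)/dₖ₊₁⌋:
  k=1: m=28, d=56, a=1
  k=2: m=28, d=1, a=56
d=1 and a=2a₀=56 at k=2, so the next step gives (m, d) = (28, 56) again — its k=1 value — and the period has length 2.

[28; 1, 56]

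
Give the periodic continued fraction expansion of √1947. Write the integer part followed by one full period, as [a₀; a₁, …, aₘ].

[44; 8, 88]

a₀ = ⌊√1947⌋ = 44.
With m₀=0, d₀=1 and mₖ₊₁ = dₖaₖ − mₖ, dₖ₊₁ = (n − mₖ₊₁²)/dₖ, aₖ₊₁ = ⌊(a₀+mₖ₊₁)/dₖ₊₁⌋:
  k=1: m=44, d=11, a=8
  k=2: m=44, d=1, a=88
d=1 and a=2a₀=88 at k=2, so the next step gives (m, d) = (44, 11) again — its k=1 value — and the period has length 2.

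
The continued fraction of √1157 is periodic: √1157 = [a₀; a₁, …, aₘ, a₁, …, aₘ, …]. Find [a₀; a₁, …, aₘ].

a₀ = ⌊√1157⌋ = 34.
With m₀=0, d₀=1 and mₖ₊₁ = dₖaₖ − mₖ, dₖ₊₁ = (n − mₖ₊₁²)/dₖ, aₖ₊₁ = ⌊(a₀+mₖ₊₁)/dₖ₊₁⌋:
  k=1: m=34, d=1, a=68
d=1 and a=2a₀=68 at k=1, so the next step gives (m, d) = (34, 1) again — its k=1 value — and the period has length 1.

[34; 68]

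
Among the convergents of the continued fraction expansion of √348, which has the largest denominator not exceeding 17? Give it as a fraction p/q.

56/3

√348 = [18; 1, 1, 1, 8, 1, 1, 1, 36, …] (period length 8).
Convergents:
  p_0/q_0 = 18/1
  p_1/q_1 = 19/1
  p_2/q_2 = 37/2
  p_3/q_3 = 56/3
  p_4/q_4 = 485/26
q_3 = 3 ≤ 17 < 26 = q_4, so the answer is 56/3.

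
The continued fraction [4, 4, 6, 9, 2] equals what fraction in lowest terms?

2048/483

Using pₖ = aₖpₖ₋₁ + pₖ₋₂ and qₖ = aₖqₖ₋₁ + qₖ₋₂:
  k=0: a=4, p=4, q=1
  k=1: a=4, p=17, q=4
  k=2: a=6, p=106, q=25
  k=3: a=9, p=971, q=229
  k=4: a=2, p=2048, q=483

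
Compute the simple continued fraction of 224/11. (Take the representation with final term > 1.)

[20; 2, 1, 3]

224 = 20*11 + 4
11 = 2*4 + 3
4 = 1*3 + 1
3 = 3*1 + 0  (stop)
So 224/11 = [20; 2, 1, 3].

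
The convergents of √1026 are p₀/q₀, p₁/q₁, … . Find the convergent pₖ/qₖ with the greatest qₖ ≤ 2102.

√1026 = [32; 32, 64, …] (period length 2).
Convergents:
  p_0/q_0 = 32/1
  p_1/q_1 = 1025/32
  p_2/q_2 = 65632/2049
  p_3/q_3 = 2101249/65600
q_2 = 2049 ≤ 2102 < 65600 = q_3, so the answer is 65632/2049.

65632/2049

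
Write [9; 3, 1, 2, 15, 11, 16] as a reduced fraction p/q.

Using pₖ = aₖpₖ₋₁ + pₖ₋₂ and qₖ = aₖqₖ₋₁ + qₖ₋₂:
  k=0: a=9, p=9, q=1
  k=1: a=3, p=28, q=3
  k=2: a=1, p=37, q=4
  k=3: a=2, p=102, q=11
  k=4: a=15, p=1567, q=169
  k=5: a=11, p=17339, q=1870
  k=6: a=16, p=278991, q=30089

278991/30089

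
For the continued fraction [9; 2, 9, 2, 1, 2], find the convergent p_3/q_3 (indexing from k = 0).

379/40

Using pₖ = aₖpₖ₋₁ + pₖ₋₂, qₖ = aₖqₖ₋₁ + qₖ₋₂ (with p₋₁=1, p₋₂=0, q₋₁=0, q₋₂=1):
  k=0: a=9, p=9, q=1
  k=1: a=2, p=19, q=2
  k=2: a=9, p=180, q=19
  k=3: a=2, p=379, q=40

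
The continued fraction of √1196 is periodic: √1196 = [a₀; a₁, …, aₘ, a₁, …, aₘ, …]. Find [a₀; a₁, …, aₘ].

[34; 1, 1, 2, 1, 1, 68]

a₀ = ⌊√1196⌋ = 34.
With m₀=0, d₀=1 and mₖ₊₁ = dₖaₖ − mₖ, dₖ₊₁ = (n − mₖ₊₁²)/dₖ, aₖ₊₁ = ⌊(a₀+mₖ₊₁)/dₖ₊₁⌋:
  k=1: m=34, d=40, a=1
  k=2: m=6, d=29, a=1
  k=3: m=23, d=23, a=2
  k=4: m=23, d=29, a=1
  k=5: m=6, d=40, a=1
  k=6: m=34, d=1, a=68
d=1 and a=2a₀=68 at k=6, so the next step gives (m, d) = (34, 40) again — its k=1 value — and the period has length 6.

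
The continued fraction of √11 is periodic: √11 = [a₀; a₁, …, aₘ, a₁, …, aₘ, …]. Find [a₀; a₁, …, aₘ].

a₀ = ⌊√11⌋ = 3.
With m₀=0, d₀=1 and mₖ₊₁ = dₖaₖ − mₖ, dₖ₊₁ = (n − mₖ₊₁²)/dₖ, aₖ₊₁ = ⌊(a₀+mₖ₊₁)/dₖ₊₁⌋:
  k=1: m=3, d=2, a=3
  k=2: m=3, d=1, a=6
d=1 and a=2a₀=6 at k=2, so the next step gives (m, d) = (3, 2) again — its k=1 value — and the period has length 2.

[3; 3, 6]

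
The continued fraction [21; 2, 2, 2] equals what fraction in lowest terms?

Fold from the inside: start with 2/1.
  2 + 1/2 = 5/2
  2 + 2/5 = 12/5
  21 + 5/12 = 257/12

257/12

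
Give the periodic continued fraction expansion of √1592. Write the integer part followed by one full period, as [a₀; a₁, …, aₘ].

a₀ = ⌊√1592⌋ = 39.
With m₀=0, d₀=1 and mₖ₊₁ = dₖaₖ − mₖ, dₖ₊₁ = (n − mₖ₊₁²)/dₖ, aₖ₊₁ = ⌊(a₀+mₖ₊₁)/dₖ₊₁⌋:
  k=1: m=39, d=71, a=1
  k=2: m=32, d=8, a=8
  k=3: m=32, d=71, a=1
  k=4: m=39, d=1, a=78
d=1 and a=2a₀=78 at k=4, so the next step gives (m, d) = (39, 71) again — its k=1 value — and the period has length 4.

[39; 1, 8, 1, 78]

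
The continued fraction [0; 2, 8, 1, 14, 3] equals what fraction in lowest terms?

Fold from the inside: start with 3/1.
  14 + 1/3 = 43/3
  1 + 3/43 = 46/43
  8 + 43/46 = 411/46
  2 + 46/411 = 868/411
  0 + 411/868 = 411/868

411/868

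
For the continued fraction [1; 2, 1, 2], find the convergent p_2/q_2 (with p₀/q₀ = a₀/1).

4/3

Using pₖ = aₖpₖ₋₁ + pₖ₋₂, qₖ = aₖqₖ₋₁ + qₖ₋₂ (with p₋₁=1, p₋₂=0, q₋₁=0, q₋₂=1):
  k=0: a=1, p=1, q=1
  k=1: a=2, p=3, q=2
  k=2: a=1, p=4, q=3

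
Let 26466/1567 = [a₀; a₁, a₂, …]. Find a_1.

1

26466 = 16·1567 + 1394   →  a_0 = 16
1567 = 1·1394 + 173   →  a_1 = 1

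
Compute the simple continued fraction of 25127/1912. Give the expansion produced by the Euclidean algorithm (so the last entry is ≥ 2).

[13; 7, 18, 15]

25127 = 13×1912 + 271
1912 = 7×271 + 15
271 = 18×15 + 1
15 = 15×1 + 0  (stop)
So 25127/1912 = [13; 7, 18, 15].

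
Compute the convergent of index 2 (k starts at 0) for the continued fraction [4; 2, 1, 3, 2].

13/3

Using pₖ = aₖpₖ₋₁ + pₖ₋₂, qₖ = aₖqₖ₋₁ + qₖ₋₂ (with p₋₁=1, p₋₂=0, q₋₁=0, q₋₂=1):
  k=0: a=4, p=4, q=1
  k=1: a=2, p=9, q=2
  k=2: a=1, p=13, q=3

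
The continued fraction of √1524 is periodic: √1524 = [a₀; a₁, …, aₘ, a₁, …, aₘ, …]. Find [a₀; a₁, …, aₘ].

a₀ = ⌊√1524⌋ = 39.
With m₀=0, d₀=1 and mₖ₊₁ = dₖaₖ − mₖ, dₖ₊₁ = (n − mₖ₊₁²)/dₖ, aₖ₊₁ = ⌊(a₀+mₖ₊₁)/dₖ₊₁⌋:
  k=1: m=39, d=3, a=26
  k=2: m=39, d=1, a=78
d=1 and a=2a₀=78 at k=2, so the next step gives (m, d) = (39, 3) again — its k=1 value — and the period has length 2.

[39; 26, 78]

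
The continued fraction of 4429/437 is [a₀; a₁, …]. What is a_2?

2

4429 = 10·437 + 59   →  a_0 = 10
437 = 7·59 + 24   →  a_1 = 7
59 = 2·24 + 11   →  a_2 = 2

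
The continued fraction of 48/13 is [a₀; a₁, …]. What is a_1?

48 = 3·13 + 9   →  a_0 = 3
13 = 1·9 + 4   →  a_1 = 1

1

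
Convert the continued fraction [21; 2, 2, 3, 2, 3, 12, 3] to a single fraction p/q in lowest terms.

108658/5075

Fold from the inside: start with 3/1.
  12 + 1/3 = 37/3
  3 + 3/37 = 114/37
  2 + 37/114 = 265/114
  3 + 114/265 = 909/265
  2 + 265/909 = 2083/909
  2 + 909/2083 = 5075/2083
  21 + 2083/5075 = 108658/5075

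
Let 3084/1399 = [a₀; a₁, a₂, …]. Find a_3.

8

3084 = 2·1399 + 286   →  a_0 = 2
1399 = 4·286 + 255   →  a_1 = 4
286 = 1·255 + 31   →  a_2 = 1
255 = 8·31 + 7   →  a_3 = 8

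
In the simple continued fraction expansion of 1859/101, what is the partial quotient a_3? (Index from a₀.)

6

1859 = 18·101 + 41   →  a_0 = 18
101 = 2·41 + 19   →  a_1 = 2
41 = 2·19 + 3   →  a_2 = 2
19 = 6·3 + 1   →  a_3 = 6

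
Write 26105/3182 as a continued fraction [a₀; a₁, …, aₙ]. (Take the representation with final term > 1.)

26105 = 8·3182 + 649
3182 = 4·649 + 586
649 = 1·586 + 63
586 = 9·63 + 19
63 = 3·19 + 6
19 = 3·6 + 1
6 = 6·1 + 0  (stop)
So 26105/3182 = [8; 4, 1, 9, 3, 3, 6].

[8; 4, 1, 9, 3, 3, 6]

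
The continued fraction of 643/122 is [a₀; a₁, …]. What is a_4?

3

643 = 5·122 + 33   →  a_0 = 5
122 = 3·33 + 23   →  a_1 = 3
33 = 1·23 + 10   →  a_2 = 1
23 = 2·10 + 3   →  a_3 = 2
10 = 3·3 + 1   →  a_4 = 3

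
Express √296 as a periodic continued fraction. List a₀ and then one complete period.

a₀ = ⌊√296⌋ = 17.
With m₀=0, d₀=1 and mₖ₊₁ = dₖaₖ − mₖ, dₖ₊₁ = (n − mₖ₊₁²)/dₖ, aₖ₊₁ = ⌊(a₀+mₖ₊₁)/dₖ₊₁⌋:
  k=1: m=17, d=7, a=4
  k=2: m=11, d=25, a=1
  k=3: m=14, d=4, a=7
  k=4: m=14, d=25, a=1
  k=5: m=11, d=7, a=4
  k=6: m=17, d=1, a=34
d=1 and a=2a₀=34 at k=6, so the next step gives (m, d) = (17, 7) again — its k=1 value — and the period has length 6.

[17; 4, 1, 7, 1, 4, 34]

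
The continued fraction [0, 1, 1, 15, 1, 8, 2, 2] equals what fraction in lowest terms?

794/1541

Fold from the inside: start with 2/1.
  2 + 1/2 = 5/2
  8 + 2/5 = 42/5
  1 + 5/42 = 47/42
  15 + 42/47 = 747/47
  1 + 47/747 = 794/747
  1 + 747/794 = 1541/794
  0 + 794/1541 = 794/1541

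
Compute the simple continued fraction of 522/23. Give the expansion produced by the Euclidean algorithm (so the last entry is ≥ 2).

522 = 22*23 + 16
23 = 1*16 + 7
16 = 2*7 + 2
7 = 3*2 + 1
2 = 2*1 + 0  (stop)
So 522/23 = [22; 1, 2, 3, 2].

[22; 1, 2, 3, 2]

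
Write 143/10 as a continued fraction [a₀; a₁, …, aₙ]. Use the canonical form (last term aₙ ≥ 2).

143 = 14×10 + 3
10 = 3×3 + 1
3 = 3×1 + 0  (stop)
So 143/10 = [14; 3, 3].

[14; 3, 3]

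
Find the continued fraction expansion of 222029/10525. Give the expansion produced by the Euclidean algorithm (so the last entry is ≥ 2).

222029 = 21×10525 + 1004
10525 = 10×1004 + 485
1004 = 2×485 + 34
485 = 14×34 + 9
34 = 3×9 + 7
9 = 1×7 + 2
7 = 3×2 + 1
2 = 2×1 + 0  (stop)
So 222029/10525 = [21; 10, 2, 14, 3, 1, 3, 2].

[21; 10, 2, 14, 3, 1, 3, 2]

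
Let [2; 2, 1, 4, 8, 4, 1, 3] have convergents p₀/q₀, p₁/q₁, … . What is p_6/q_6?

1388/589

Using pₖ = aₖpₖ₋₁ + pₖ₋₂, qₖ = aₖqₖ₋₁ + qₖ₋₂ (with p₋₁=1, p₋₂=0, q₋₁=0, q₋₂=1):
  k=0: a=2, p=2, q=1
  k=1: a=2, p=5, q=2
  k=2: a=1, p=7, q=3
  k=3: a=4, p=33, q=14
  k=4: a=8, p=271, q=115
  k=5: a=4, p=1117, q=474
  k=6: a=1, p=1388, q=589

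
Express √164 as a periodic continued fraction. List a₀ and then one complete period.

[12; 1, 4, 6, 4, 1, 24]

a₀ = ⌊√164⌋ = 12.
With m₀=0, d₀=1 and mₖ₊₁ = dₖaₖ − mₖ, dₖ₊₁ = (n − mₖ₊₁²)/dₖ, aₖ₊₁ = ⌊(a₀+mₖ₊₁)/dₖ₊₁⌋:
  k=1: m=12, d=20, a=1
  k=2: m=8, d=5, a=4
  k=3: m=12, d=4, a=6
  k=4: m=12, d=5, a=4
  k=5: m=8, d=20, a=1
  k=6: m=12, d=1, a=24
d=1 and a=2a₀=24 at k=6, so the next step gives (m, d) = (12, 20) again — its k=1 value — and the period has length 6.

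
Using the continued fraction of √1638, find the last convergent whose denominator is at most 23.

√1638 = [40; 2, 8, 2, 80, …] (period length 4).
Convergents:
  p_0/q_0 = 40/1
  p_1/q_1 = 81/2
  p_2/q_2 = 688/17
  p_3/q_3 = 1457/36
q_2 = 17 ≤ 23 < 36 = q_3, so the answer is 688/17.

688/17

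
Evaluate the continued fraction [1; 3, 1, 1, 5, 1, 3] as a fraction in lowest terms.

Using pₖ = aₖpₖ₋₁ + pₖ₋₂ and qₖ = aₖqₖ₋₁ + qₖ₋₂:
  k=0: a=1, p=1, q=1
  k=1: a=3, p=4, q=3
  k=2: a=1, p=5, q=4
  k=3: a=1, p=9, q=7
  k=4: a=5, p=50, q=39
  k=5: a=1, p=59, q=46
  k=6: a=3, p=227, q=177

227/177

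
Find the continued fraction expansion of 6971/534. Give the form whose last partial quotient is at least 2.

6971 = 13×534 + 29
534 = 18×29 + 12
29 = 2×12 + 5
12 = 2×5 + 2
5 = 2×2 + 1
2 = 2×1 + 0  (stop)
So 6971/534 = [13; 18, 2, 2, 2, 2].

[13; 18, 2, 2, 2, 2]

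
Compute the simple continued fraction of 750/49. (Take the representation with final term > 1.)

[15; 3, 3, 1, 3]

750 = 15*49 + 15
49 = 3*15 + 4
15 = 3*4 + 3
4 = 1*3 + 1
3 = 3*1 + 0  (stop)
So 750/49 = [15; 3, 3, 1, 3].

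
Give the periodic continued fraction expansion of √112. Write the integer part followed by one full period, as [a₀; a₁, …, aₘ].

[10; 1, 1, 2, 1, 1, 20]

a₀ = ⌊√112⌋ = 10.
With m₀=0, d₀=1 and mₖ₊₁ = dₖaₖ − mₖ, dₖ₊₁ = (n − mₖ₊₁²)/dₖ, aₖ₊₁ = ⌊(a₀+mₖ₊₁)/dₖ₊₁⌋:
  k=1: m=10, d=12, a=1
  k=2: m=2, d=9, a=1
  k=3: m=7, d=7, a=2
  k=4: m=7, d=9, a=1
  k=5: m=2, d=12, a=1
  k=6: m=10, d=1, a=20
d=1 and a=2a₀=20 at k=6, so the next step gives (m, d) = (10, 12) again — its k=1 value — and the period has length 6.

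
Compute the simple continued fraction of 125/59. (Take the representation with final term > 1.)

[2; 8, 2, 3]

125 = 2*59 + 7
59 = 8*7 + 3
7 = 2*3 + 1
3 = 3*1 + 0  (stop)
So 125/59 = [2; 8, 2, 3].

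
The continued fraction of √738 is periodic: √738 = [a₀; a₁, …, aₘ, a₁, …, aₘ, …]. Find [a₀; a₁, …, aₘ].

[27; 6, 54]

a₀ = ⌊√738⌋ = 27.
With m₀=0, d₀=1 and mₖ₊₁ = dₖaₖ − mₖ, dₖ₊₁ = (n − mₖ₊₁²)/dₖ, aₖ₊₁ = ⌊(a₀+mₖ₊₁)/dₖ₊₁⌋:
  k=1: m=27, d=9, a=6
  k=2: m=27, d=1, a=54
d=1 and a=2a₀=54 at k=2, so the next step gives (m, d) = (27, 9) again — its k=1 value — and the period has length 2.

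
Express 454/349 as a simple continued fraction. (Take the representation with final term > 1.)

454 = 1·349 + 105
349 = 3·105 + 34
105 = 3·34 + 3
34 = 11·3 + 1
3 = 3·1 + 0  (stop)
So 454/349 = [1; 3, 3, 11, 3].

[1; 3, 3, 11, 3]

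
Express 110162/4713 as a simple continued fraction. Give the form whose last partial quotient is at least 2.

110162 = 23×4713 + 1763
4713 = 2×1763 + 1187
1763 = 1×1187 + 576
1187 = 2×576 + 35
576 = 16×35 + 16
35 = 2×16 + 3
16 = 5×3 + 1
3 = 3×1 + 0  (stop)
So 110162/4713 = [23; 2, 1, 2, 16, 2, 5, 3].

[23; 2, 1, 2, 16, 2, 5, 3]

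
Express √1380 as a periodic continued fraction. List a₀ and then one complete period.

[37; 6, 1, 2, 1, 6, 74]

a₀ = ⌊√1380⌋ = 37.
With m₀=0, d₀=1 and mₖ₊₁ = dₖaₖ − mₖ, dₖ₊₁ = (n − mₖ₊₁²)/dₖ, aₖ₊₁ = ⌊(a₀+mₖ₊₁)/dₖ₊₁⌋:
  k=1: m=37, d=11, a=6
  k=2: m=29, d=49, a=1
  k=3: m=20, d=20, a=2
  k=4: m=20, d=49, a=1
  k=5: m=29, d=11, a=6
  k=6: m=37, d=1, a=74
d=1 and a=2a₀=74 at k=6, so the next step gives (m, d) = (37, 11) again — its k=1 value — and the period has length 6.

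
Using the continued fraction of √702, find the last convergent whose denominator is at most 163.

2782/105

√702 = [26; 2, 52, …] (period length 2).
Convergents:
  p_0/q_0 = 26/1
  p_1/q_1 = 53/2
  p_2/q_2 = 2782/105
  p_3/q_3 = 5617/212
q_2 = 105 ≤ 163 < 212 = q_3, so the answer is 2782/105.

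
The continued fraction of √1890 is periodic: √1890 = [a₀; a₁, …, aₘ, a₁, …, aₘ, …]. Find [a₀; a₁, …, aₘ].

[43; 2, 9, 6, 9, 2, 86]

a₀ = ⌊√1890⌋ = 43.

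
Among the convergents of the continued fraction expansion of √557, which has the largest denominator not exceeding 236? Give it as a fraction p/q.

5499/233

√557 = [23; 1, 1, 1, 1, 46, …] (period length 5).
Convergents:
  p_0/q_0 = 23/1
  p_1/q_1 = 24/1
  p_2/q_2 = 47/2
  p_3/q_3 = 71/3
  p_4/q_4 = 118/5
  p_5/q_5 = 5499/233
  p_6/q_6 = 5617/238
q_5 = 233 ≤ 236 < 238 = q_6, so the answer is 5499/233.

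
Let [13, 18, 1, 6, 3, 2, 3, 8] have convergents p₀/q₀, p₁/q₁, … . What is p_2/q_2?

248/19

Using pₖ = aₖpₖ₋₁ + pₖ₋₂, qₖ = aₖqₖ₋₁ + qₖ₋₂ (with p₋₁=1, p₋₂=0, q₋₁=0, q₋₂=1):
  k=0: a=13, p=13, q=1
  k=1: a=18, p=235, q=18
  k=2: a=1, p=248, q=19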